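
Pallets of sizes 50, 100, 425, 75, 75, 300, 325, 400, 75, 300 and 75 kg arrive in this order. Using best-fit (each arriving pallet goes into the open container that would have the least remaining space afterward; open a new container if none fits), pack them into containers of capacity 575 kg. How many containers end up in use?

5

  50 → container 1 (new)  [load 50/575]
  100 → container 1  [load 150/575]
  425 → container 1  [load 575/575]
  75 → container 2 (new)  [load 75/575]
  75 → container 2  [load 150/575]
  300 → container 2  [load 450/575]
  325 → container 3 (new)  [load 325/575]
  400 → container 4 (new)  [load 400/575]
  75 → container 2  [load 525/575]
  300 → container 5 (new)  [load 300/575]
  75 → container 4  [load 475/575]
5 containers opened.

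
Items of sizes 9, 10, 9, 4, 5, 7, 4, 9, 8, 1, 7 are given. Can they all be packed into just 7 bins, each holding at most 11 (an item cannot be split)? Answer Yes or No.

No

Total = 73; ⌈73/11⌉ = 7.
The bound of 7 does not rule out 7, but exhaustive search shows no assignment into 7 bins of capacity 11 exists — the minimum is 8.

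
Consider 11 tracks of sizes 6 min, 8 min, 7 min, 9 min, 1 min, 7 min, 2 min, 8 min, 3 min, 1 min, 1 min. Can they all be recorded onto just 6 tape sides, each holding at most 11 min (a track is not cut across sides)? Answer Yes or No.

Yes

A valid assignment using 6 tape sides:
  side 1: 9 + 2 = 11
  side 2: 8 + 3 = 11
  side 3: 8 + 1 + 1 + 1 = 11
  side 4: 7 = 7
  side 5: 7 = 7
  side 6: 6 = 6
Every load is within 11 min, so 6 tape sides suffice.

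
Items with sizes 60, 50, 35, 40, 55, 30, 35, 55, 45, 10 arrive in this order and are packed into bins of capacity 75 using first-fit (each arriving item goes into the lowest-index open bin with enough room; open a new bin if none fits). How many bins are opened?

  60 → bin 1 (new)  [load 60/75]
  50 → bin 2 (new)  [load 50/75]
  35 → bin 3 (new)  [load 35/75]
  40 → bin 3  [load 75/75]
  55 → bin 4 (new)  [load 55/75]
  30 → bin 5 (new)  [load 30/75]
  35 → bin 5  [load 65/75]
  55 → bin 6 (new)  [load 55/75]
  45 → bin 7 (new)  [load 45/75]
  10 → bin 1  [load 70/75]
7 bins opened.

7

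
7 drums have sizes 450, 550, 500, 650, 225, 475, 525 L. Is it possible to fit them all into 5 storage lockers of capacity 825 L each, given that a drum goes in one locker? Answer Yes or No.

No

Total = 3375 L; ⌈3375/825⌉ = 5.
6 drums each exceed half the capacity and cannot share a locker, forcing at least 6 storage lockers.
At least 6 storage lockers are required, but only 5 are allowed.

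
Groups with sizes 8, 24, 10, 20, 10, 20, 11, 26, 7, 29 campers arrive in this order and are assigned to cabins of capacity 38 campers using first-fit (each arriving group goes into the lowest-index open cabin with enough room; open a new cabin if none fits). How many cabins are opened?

5

  8 → cabin 1 (new)  [load 8/38]
  24 → cabin 1  [load 32/38]
  10 → cabin 2 (new)  [load 10/38]
  20 → cabin 2  [load 30/38]
  10 → cabin 3 (new)  [load 10/38]
  20 → cabin 3  [load 30/38]
  11 → cabin 4 (new)  [load 11/38]
  26 → cabin 4  [load 37/38]
  7 → cabin 2  [load 37/38]
  29 → cabin 5 (new)  [load 29/38]
5 cabins opened.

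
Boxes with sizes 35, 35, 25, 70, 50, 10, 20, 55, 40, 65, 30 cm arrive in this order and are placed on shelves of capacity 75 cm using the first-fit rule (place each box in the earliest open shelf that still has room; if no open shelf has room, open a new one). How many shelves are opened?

7

  35 → shelf 1 (new)  [load 35/75]
  35 → shelf 1  [load 70/75]
  25 → shelf 2 (new)  [load 25/75]
  70 → shelf 3 (new)  [load 70/75]
  50 → shelf 2  [load 75/75]
  10 → shelf 4 (new)  [load 10/75]
  20 → shelf 4  [load 30/75]
  55 → shelf 5 (new)  [load 55/75]
  40 → shelf 4  [load 70/75]
  65 → shelf 6 (new)  [load 65/75]
  30 → shelf 7 (new)  [load 30/75]
7 shelves opened.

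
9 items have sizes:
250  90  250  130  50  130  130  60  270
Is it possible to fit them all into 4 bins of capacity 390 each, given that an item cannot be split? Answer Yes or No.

A valid assignment using 4 bins:
  bin 1: 270 + 90 = 360
  bin 2: 250 + 130 = 380
  bin 3: 250 + 130 = 380
  bin 4: 130 + 60 + 50 = 240
Every load is within 390, so 4 bins suffice.

Yes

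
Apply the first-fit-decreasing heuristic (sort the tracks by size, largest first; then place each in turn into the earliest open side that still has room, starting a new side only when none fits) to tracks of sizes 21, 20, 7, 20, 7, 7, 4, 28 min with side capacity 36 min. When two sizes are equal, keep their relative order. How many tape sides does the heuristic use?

Sorted descending: 28, 21, 20, 20, 7, 7, 7, 4.
  28 → side 1 (new)  [load 28/36]
  21 → side 2 (new)  [load 21/36]
  20 → side 3 (new)  [load 20/36]
  20 → side 4 (new)  [load 20/36]
  7 → side 1  [load 35/36]
  7 → side 2  [load 28/36]
  7 → side 2  [load 35/36]
  4 → side 3  [load 24/36]
4 tape sides opened.

4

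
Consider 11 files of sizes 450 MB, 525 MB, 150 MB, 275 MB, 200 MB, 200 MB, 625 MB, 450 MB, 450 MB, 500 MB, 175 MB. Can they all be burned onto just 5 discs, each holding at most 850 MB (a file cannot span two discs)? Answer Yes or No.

Total = 4000 MB; ⌈4000/850⌉ = 5.
6 files each exceed half the capacity and cannot share a disc, forcing at least 6 discs.
At least 6 discs are required, but only 5 are allowed.

No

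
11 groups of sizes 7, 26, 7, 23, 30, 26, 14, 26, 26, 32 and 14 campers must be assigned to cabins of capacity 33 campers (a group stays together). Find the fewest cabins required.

8

Total = 32 + 30 + 26 + 26 + 26 + 26 + 23 + 14 + 14 + 7 + 7 = 231 campers.
Lower bound: ⌈231/33⌉ = 7 cabins.
A packing using 8 cabins:
  cabin 1: 32 = 32
  cabin 2: 30 = 30
  cabin 3: 26 + 7 = 33
  cabin 4: 26 + 7 = 33
  cabin 5: 26 = 26
  cabin 6: 26 = 26
  cabin 7: 23 = 23
  cabin 8: 14 + 14 = 28
No arrangement into 7 cabins stays within capacity, so 8 is optimal.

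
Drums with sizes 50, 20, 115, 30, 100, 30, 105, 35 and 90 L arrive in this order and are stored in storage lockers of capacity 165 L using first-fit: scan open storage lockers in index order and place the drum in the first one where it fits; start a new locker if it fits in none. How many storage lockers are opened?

  50 → locker 1 (new)  [load 50/165]
  20 → locker 1  [load 70/165]
  115 → locker 2 (new)  [load 115/165]
  30 → locker 1  [load 100/165]
  100 → locker 3 (new)  [load 100/165]
  30 → locker 1  [load 130/165]
  105 → locker 4 (new)  [load 105/165]
  35 → locker 1  [load 165/165]
  90 → locker 5 (new)  [load 90/165]
5 storage lockers opened.

5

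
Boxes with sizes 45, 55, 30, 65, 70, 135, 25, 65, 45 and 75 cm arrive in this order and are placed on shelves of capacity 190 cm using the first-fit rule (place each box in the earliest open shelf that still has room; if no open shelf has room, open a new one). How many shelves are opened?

4

  45 → shelf 1 (new)  [load 45/190]
  55 → shelf 1  [load 100/190]
  30 → shelf 1  [load 130/190]
  65 → shelf 2 (new)  [load 65/190]
  70 → shelf 2  [load 135/190]
  135 → shelf 3 (new)  [load 135/190]
  25 → shelf 1  [load 155/190]
  65 → shelf 4 (new)  [load 65/190]
  45 → shelf 2  [load 180/190]
  75 → shelf 4  [load 140/190]
4 shelves opened.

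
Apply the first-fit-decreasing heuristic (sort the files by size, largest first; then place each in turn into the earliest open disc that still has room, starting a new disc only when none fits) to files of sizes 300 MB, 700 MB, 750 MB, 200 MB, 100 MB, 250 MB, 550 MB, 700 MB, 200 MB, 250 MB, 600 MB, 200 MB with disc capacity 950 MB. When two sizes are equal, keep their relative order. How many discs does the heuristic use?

6

Sorted descending: 750, 700, 700, 600, 550, 300, 250, 250, 200, 200, 200, 100.
  750 → disc 1 (new)  [load 750/950]
  700 → disc 2 (new)  [load 700/950]
  700 → disc 3 (new)  [load 700/950]
  600 → disc 4 (new)  [load 600/950]
  550 → disc 5 (new)  [load 550/950]
  300 → disc 4  [load 900/950]
  250 → disc 2  [load 950/950]
  250 → disc 3  [load 950/950]
  200 → disc 1  [load 950/950]
  200 → disc 5  [load 750/950]
  200 → disc 5  [load 950/950]
  100 → disc 6 (new)  [load 100/950]
6 discs opened.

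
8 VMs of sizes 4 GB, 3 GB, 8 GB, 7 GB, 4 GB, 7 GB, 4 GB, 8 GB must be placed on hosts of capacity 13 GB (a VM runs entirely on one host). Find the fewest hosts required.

Total = 8 + 8 + 7 + 7 + 4 + 4 + 4 + 3 = 45 GB.
Lower bound: ⌈45/13⌉ = 4 hosts.
A packing using 4 hosts:
  host 1: 8 + 4 = 12
  host 2: 8 + 4 = 12
  host 3: 7 + 4 = 11
  host 4: 7 + 3 = 10
This matches the lower bound, so 4 is optimal.

4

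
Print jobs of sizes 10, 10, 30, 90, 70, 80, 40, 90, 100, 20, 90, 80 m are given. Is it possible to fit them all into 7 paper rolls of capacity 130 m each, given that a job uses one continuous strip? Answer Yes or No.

Yes

A valid assignment using 7 paper rolls:
  roll 1: 100 + 30 = 130
  roll 2: 90 + 40 = 130
  roll 3: 90 + 20 + 10 + 10 = 130
  roll 4: 90 = 90
  roll 5: 80 = 80
  roll 6: 80 = 80
  roll 7: 70 = 70
Every load is within 130 m, so 7 paper rolls suffice.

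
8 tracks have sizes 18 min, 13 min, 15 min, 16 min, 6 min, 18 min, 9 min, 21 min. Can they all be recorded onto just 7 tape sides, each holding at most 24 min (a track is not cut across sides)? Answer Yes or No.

A valid assignment using 6 tape sides:
  side 1: 21 = 21
  side 2: 18 + 6 = 24
  side 3: 18 = 18
  side 4: 16 = 16
  side 5: 15 + 9 = 24
  side 6: 13 = 13
That uses only 6 ≤ 7, so 7 tape sides are enough.

Yes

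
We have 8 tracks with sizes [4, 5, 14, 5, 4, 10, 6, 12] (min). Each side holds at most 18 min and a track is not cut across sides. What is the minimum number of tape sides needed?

Total = 14 + 12 + 10 + 6 + 5 + 5 + 4 + 4 = 60 min.
Lower bound: ⌈60/18⌉ = 4 tape sides.
A packing using 4 tape sides:
  side 1: 14 + 4 = 18
  side 2: 12 + 6 = 18
  side 3: 10 + 5 = 15
  side 4: 5 + 4 = 9
This matches the lower bound, so 4 is optimal.

4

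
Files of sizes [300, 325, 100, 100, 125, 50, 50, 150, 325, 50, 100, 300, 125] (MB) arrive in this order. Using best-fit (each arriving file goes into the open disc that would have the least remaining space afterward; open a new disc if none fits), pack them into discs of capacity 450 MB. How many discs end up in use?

5

  300 → disc 1 (new)  [load 300/450]
  325 → disc 2 (new)  [load 325/450]
  100 → disc 2  [load 425/450]
  100 → disc 1  [load 400/450]
  125 → disc 3 (new)  [load 125/450]
  50 → disc 1  [load 450/450]
  50 → disc 3  [load 175/450]
  150 → disc 3  [load 325/450]
  325 → disc 4 (new)  [load 325/450]
  50 → disc 3  [load 375/450]
  100 → disc 4  [load 425/450]
  300 → disc 5 (new)  [load 300/450]
  125 → disc 5  [load 425/450]
5 discs opened.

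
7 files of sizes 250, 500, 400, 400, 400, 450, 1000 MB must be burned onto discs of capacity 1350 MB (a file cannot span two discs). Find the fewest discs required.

3

Total = 1000 + 500 + 450 + 400 + 400 + 400 + 250 = 3400 MB.
Lower bound: ⌈3400/1350⌉ = 3 discs.
A packing using 3 discs:
  disc 1: 1000 + 250 = 1250
  disc 2: 500 + 450 + 400 = 1350
  disc 3: 400 + 400 = 800
This matches the lower bound, so 3 is optimal.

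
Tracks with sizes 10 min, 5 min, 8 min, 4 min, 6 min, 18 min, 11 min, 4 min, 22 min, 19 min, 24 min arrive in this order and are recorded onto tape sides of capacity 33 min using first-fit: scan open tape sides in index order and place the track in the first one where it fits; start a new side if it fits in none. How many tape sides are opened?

5

  10 → side 1 (new)  [load 10/33]
  5 → side 1  [load 15/33]
  8 → side 1  [load 23/33]
  4 → side 1  [load 27/33]
  6 → side 1  [load 33/33]
  18 → side 2 (new)  [load 18/33]
  11 → side 2  [load 29/33]
  4 → side 2  [load 33/33]
  22 → side 3 (new)  [load 22/33]
  19 → side 4 (new)  [load 19/33]
  24 → side 5 (new)  [load 24/33]
5 tape sides opened.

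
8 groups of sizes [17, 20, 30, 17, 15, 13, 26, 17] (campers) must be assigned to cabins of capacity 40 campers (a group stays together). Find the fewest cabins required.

5

Total = 30 + 26 + 20 + 17 + 17 + 17 + 15 + 13 = 155 campers.
Lower bound: ⌈155/40⌉ = 4 cabins.
A packing using 5 cabins:
  cabin 1: 30 = 30
  cabin 2: 26 + 13 = 39
  cabin 3: 20 + 17 = 37
  cabin 4: 17 + 17 = 34
  cabin 5: 15 = 15
No arrangement into 4 cabins stays within capacity, so 5 is optimal.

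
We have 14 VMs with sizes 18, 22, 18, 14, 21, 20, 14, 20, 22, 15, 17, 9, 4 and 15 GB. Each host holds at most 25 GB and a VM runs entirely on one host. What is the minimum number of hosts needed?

12

Total = 22 + 22 + 21 + 20 + 20 + 18 + 18 + 17 + 15 + 15 + 14 + 14 + 9 + 4 = 229 GB.
Lower bound: ⌈229/25⌉ = 10 hosts.
Also, 12 VMs each exceed 25/2 GB, and no two of those can share a host, so at least 12 hosts are needed.
A packing using 12 hosts:
  host 1: 22 = 22
  host 2: 22 = 22
  host 3: 21 + 4 = 25
  host 4: 20 = 20
  host 5: 20 = 20
  host 6: 18 = 18
  host 7: 18 = 18
  host 8: 17 = 17
  host 9: 15 + 9 = 24
  host 10: 15 = 15
  host 11: 14 = 14
  host 12: 14 = 14
This matches the lower bound, so 12 is optimal.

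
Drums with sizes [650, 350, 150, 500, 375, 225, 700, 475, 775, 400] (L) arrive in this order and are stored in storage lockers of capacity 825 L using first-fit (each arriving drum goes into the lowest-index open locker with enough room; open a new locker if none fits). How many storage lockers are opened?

  650 → locker 1 (new)  [load 650/825]
  350 → locker 2 (new)  [load 350/825]
  150 → locker 1  [load 800/825]
  500 → locker 3 (new)  [load 500/825]
  375 → locker 2  [load 725/825]
  225 → locker 3  [load 725/825]
  700 → locker 4 (new)  [load 700/825]
  475 → locker 5 (new)  [load 475/825]
  775 → locker 6 (new)  [load 775/825]
  400 → locker 7 (new)  [load 400/825]
7 storage lockers opened.

7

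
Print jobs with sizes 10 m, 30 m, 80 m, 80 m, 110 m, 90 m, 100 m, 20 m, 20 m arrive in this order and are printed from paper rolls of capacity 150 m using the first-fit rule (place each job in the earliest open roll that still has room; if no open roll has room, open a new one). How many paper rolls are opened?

5

  10 → roll 1 (new)  [load 10/150]
  30 → roll 1  [load 40/150]
  80 → roll 1  [load 120/150]
  80 → roll 2 (new)  [load 80/150]
  110 → roll 3 (new)  [load 110/150]
  90 → roll 4 (new)  [load 90/150]
  100 → roll 5 (new)  [load 100/150]
  20 → roll 1  [load 140/150]
  20 → roll 2  [load 100/150]
5 paper rolls opened.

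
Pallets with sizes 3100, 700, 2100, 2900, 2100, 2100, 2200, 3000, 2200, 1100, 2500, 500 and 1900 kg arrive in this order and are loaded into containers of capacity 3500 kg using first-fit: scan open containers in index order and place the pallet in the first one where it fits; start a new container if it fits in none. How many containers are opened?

  3100 → container 1 (new)  [load 3100/3500]
  700 → container 2 (new)  [load 700/3500]
  2100 → container 2  [load 2800/3500]
  2900 → container 3 (new)  [load 2900/3500]
  2100 → container 4 (new)  [load 2100/3500]
  2100 → container 5 (new)  [load 2100/3500]
  2200 → container 6 (new)  [load 2200/3500]
  3000 → container 7 (new)  [load 3000/3500]
  2200 → container 8 (new)  [load 2200/3500]
  1100 → container 4  [load 3200/3500]
  2500 → container 9 (new)  [load 2500/3500]
  500 → container 2  [load 3300/3500]
  1900 → container 10 (new)  [load 1900/3500]
10 containers opened.

10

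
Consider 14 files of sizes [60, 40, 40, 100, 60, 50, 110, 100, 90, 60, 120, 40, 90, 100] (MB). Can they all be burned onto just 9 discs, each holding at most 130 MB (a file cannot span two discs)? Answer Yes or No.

Total = 1060 MB; ⌈1060/130⌉ = 9.
The bound of 9 does not rule out 9, but exhaustive search shows no assignment into 9 discs of capacity 130 MB exists — the minimum is 10.

No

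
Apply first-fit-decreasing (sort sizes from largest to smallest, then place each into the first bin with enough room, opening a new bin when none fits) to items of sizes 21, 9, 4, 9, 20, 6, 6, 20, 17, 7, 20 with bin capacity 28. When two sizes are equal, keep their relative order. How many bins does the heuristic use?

Sorted descending: 21, 20, 20, 20, 17, 9, 9, 7, 6, 6, 4.
  21 → bin 1 (new)  [load 21/28]
  20 → bin 2 (new)  [load 20/28]
  20 → bin 3 (new)  [load 20/28]
  20 → bin 4 (new)  [load 20/28]
  17 → bin 5 (new)  [load 17/28]
  9 → bin 5  [load 26/28]
  9 → bin 6 (new)  [load 9/28]
  7 → bin 1  [load 28/28]
  6 → bin 2  [load 26/28]
  6 → bin 3  [load 26/28]
  4 → bin 4  [load 24/28]
6 bins opened.

6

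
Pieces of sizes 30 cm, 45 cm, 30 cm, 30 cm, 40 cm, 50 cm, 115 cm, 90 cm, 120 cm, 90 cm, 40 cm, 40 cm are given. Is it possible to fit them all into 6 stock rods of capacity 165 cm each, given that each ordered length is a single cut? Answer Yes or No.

Yes

A valid assignment using 5 stock rods:
  stock rod 1: 120 + 45 = 165
  stock rod 2: 115 + 50 = 165
  stock rod 3: 90 + 40 + 30 = 160
  stock rod 4: 90 + 40 + 30 = 160
  stock rod 5: 40 + 30 = 70
That uses only 5 ≤ 6, so 6 stock rods are enough.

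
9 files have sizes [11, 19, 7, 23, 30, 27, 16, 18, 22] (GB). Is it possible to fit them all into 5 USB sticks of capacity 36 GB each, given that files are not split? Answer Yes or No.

No

Total = 173 GB; ⌈173/36⌉ = 5.
The bound of 5 does not rule out 5, but exhaustive search shows no assignment into 5 USB sticks of capacity 36 GB exists — the minimum is 6.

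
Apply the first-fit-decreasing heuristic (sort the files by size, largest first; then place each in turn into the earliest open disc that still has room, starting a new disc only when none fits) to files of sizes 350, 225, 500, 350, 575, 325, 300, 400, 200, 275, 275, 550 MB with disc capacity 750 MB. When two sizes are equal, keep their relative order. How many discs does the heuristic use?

Sorted descending: 575, 550, 500, 400, 350, 350, 325, 300, 275, 275, 225, 200.
  575 → disc 1 (new)  [load 575/750]
  550 → disc 2 (new)  [load 550/750]
  500 → disc 3 (new)  [load 500/750]
  400 → disc 4 (new)  [load 400/750]
  350 → disc 4  [load 750/750]
  350 → disc 5 (new)  [load 350/750]
  325 → disc 5  [load 675/750]
  300 → disc 6 (new)  [load 300/750]
  275 → disc 6  [load 575/750]
  275 → disc 7 (new)  [load 275/750]
  225 → disc 3  [load 725/750]
  200 → disc 2  [load 750/750]
7 discs opened.

7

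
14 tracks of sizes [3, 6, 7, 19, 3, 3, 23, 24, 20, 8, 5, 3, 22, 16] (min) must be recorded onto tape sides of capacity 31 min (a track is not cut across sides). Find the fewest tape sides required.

Total = 24 + 23 + 22 + 20 + 19 + 16 + 8 + 7 + 6 + 5 + 3 + 3 + 3 + 3 = 162 min.
Lower bound: ⌈162/31⌉ = 6 tape sides.
A packing using 6 tape sides:
  side 1: 24 + 7 = 31
  side 2: 23 + 8 = 31
  side 3: 22 + 6 + 3 = 31
  side 4: 20 + 5 + 3 + 3 = 31
  side 5: 19 + 3 = 22
  side 6: 16 = 16
This matches the lower bound, so 6 is optimal.

6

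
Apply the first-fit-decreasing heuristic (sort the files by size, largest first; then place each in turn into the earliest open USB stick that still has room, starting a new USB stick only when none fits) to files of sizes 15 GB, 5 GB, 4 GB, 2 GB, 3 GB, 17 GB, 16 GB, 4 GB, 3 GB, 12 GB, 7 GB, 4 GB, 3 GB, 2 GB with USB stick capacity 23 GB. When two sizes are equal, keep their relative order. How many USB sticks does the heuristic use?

5

Sorted descending: 17, 16, 15, 12, 7, 5, 4, 4, 4, 3, 3, 3, 2, 2.
  17 → USB stick 1 (new)  [load 17/23]
  16 → USB stick 2 (new)  [load 16/23]
  15 → USB stick 3 (new)  [load 15/23]
  12 → USB stick 4 (new)  [load 12/23]
  7 → USB stick 2  [load 23/23]
  5 → USB stick 1  [load 22/23]
  4 → USB stick 3  [load 19/23]
  4 → USB stick 3  [load 23/23]
  4 → USB stick 4  [load 16/23]
  3 → USB stick 4  [load 19/23]
  3 → USB stick 4  [load 22/23]
  3 → USB stick 5 (new)  [load 3/23]
  2 → USB stick 5  [load 5/23]
  2 → USB stick 5  [load 7/23]
5 USB sticks opened.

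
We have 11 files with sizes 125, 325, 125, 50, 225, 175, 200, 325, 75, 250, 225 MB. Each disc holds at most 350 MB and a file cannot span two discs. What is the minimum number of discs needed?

Total = 325 + 325 + 250 + 225 + 225 + 200 + 175 + 125 + 125 + 75 + 50 = 2100 MB.
Lower bound: ⌈2100/350⌉ = 6 discs.
A packing using 7 discs:
  disc 1: 325 = 325
  disc 2: 325 = 325
  disc 3: 250 + 75 = 325
  disc 4: 225 + 125 = 350
  disc 5: 225 + 125 = 350
  disc 6: 200 + 50 = 250
  disc 7: 175 = 175
No arrangement into 6 discs stays within capacity, so 7 is optimal.

7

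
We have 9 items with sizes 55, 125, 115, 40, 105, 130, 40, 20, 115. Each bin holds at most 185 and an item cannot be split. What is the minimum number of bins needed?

Total = 130 + 125 + 115 + 115 + 105 + 55 + 40 + 40 + 20 = 745.
Lower bound: ⌈745/185⌉ = 5 bins.
A packing using 5 bins:
  bin 1: 130 + 55 = 185
  bin 2: 125 + 40 + 20 = 185
  bin 3: 115 + 40 = 155
  bin 4: 115 = 115
  bin 5: 105 = 105
This matches the lower bound, so 5 is optimal.

5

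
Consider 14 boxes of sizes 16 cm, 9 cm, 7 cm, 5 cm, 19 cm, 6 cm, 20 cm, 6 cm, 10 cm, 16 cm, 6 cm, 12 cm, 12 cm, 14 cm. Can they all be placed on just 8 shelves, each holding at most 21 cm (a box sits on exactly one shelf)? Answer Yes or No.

No

Total = 158 cm; ⌈158/21⌉ = 8.
The bound of 8 does not rule out 8, but exhaustive search shows no assignment into 8 shelves of capacity 21 cm exists — the minimum is 9.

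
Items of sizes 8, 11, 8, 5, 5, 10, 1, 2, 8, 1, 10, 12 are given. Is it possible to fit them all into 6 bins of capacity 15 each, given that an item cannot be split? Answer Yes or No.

No

Total = 81; ⌈81/15⌉ = 6.
7 items each exceed half the capacity and cannot share a bin, forcing at least 7 bins.
At least 7 bins are required, but only 6 are allowed.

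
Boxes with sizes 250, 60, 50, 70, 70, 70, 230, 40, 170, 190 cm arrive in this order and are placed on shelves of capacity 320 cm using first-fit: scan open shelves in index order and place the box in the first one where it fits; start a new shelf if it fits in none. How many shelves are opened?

5

  250 → shelf 1 (new)  [load 250/320]
  60 → shelf 1  [load 310/320]
  50 → shelf 2 (new)  [load 50/320]
  70 → shelf 2  [load 120/320]
  70 → shelf 2  [load 190/320]
  70 → shelf 2  [load 260/320]
  230 → shelf 3 (new)  [load 230/320]
  40 → shelf 2  [load 300/320]
  170 → shelf 4 (new)  [load 170/320]
  190 → shelf 5 (new)  [load 190/320]
5 shelves opened.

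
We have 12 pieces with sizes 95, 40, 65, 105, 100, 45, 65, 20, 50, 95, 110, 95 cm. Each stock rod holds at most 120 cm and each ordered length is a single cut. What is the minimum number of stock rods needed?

Total = 110 + 105 + 100 + 95 + 95 + 95 + 65 + 65 + 50 + 45 + 40 + 20 = 885 cm.
Lower bound: ⌈885/120⌉ = 8 stock rods.
A packing using 9 stock rods:
  stock rod 1: 110 = 110
  stock rod 2: 105 = 105
  stock rod 3: 100 + 20 = 120
  stock rod 4: 95 = 95
  stock rod 5: 95 = 95
  stock rod 6: 95 = 95
  stock rod 7: 65 + 50 = 115
  stock rod 8: 65 + 45 = 110
  stock rod 9: 40 = 40
No arrangement into 8 stock rods stays within capacity, so 9 is optimal.

9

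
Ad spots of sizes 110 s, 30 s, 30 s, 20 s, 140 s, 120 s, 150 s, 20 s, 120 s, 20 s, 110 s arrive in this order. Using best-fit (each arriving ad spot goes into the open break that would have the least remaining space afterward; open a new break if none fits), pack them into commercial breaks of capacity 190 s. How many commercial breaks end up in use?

6

  110 → break 1 (new)  [load 110/190]
  30 → break 1  [load 140/190]
  30 → break 1  [load 170/190]
  20 → break 1  [load 190/190]
  140 → break 2 (new)  [load 140/190]
  120 → break 3 (new)  [load 120/190]
  150 → break 4 (new)  [load 150/190]
  20 → break 4  [load 170/190]
  120 → break 5 (new)  [load 120/190]
  20 → break 4  [load 190/190]
  110 → break 6 (new)  [load 110/190]
6 commercial breaks opened.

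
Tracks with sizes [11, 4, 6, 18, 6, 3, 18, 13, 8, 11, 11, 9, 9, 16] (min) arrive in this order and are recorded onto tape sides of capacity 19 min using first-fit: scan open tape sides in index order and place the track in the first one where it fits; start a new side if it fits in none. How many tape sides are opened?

  11 → side 1 (new)  [load 11/19]
  4 → side 1  [load 15/19]
  6 → side 2 (new)  [load 6/19]
  18 → side 3 (new)  [load 18/19]
  6 → side 2  [load 12/19]
  3 → side 1  [load 18/19]
  18 → side 4 (new)  [load 18/19]
  13 → side 5 (new)  [load 13/19]
  8 → side 6 (new)  [load 8/19]
  11 → side 6  [load 19/19]
  11 → side 7 (new)  [load 11/19]
  9 → side 8 (new)  [load 9/19]
  9 → side 8  [load 18/19]
  16 → side 9 (new)  [load 16/19]
9 tape sides opened.

9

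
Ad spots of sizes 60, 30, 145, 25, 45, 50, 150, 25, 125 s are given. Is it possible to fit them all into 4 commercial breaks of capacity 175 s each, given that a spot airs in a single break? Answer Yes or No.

Yes

A valid assignment using 4 commercial breaks:
  break 1: 150 + 25 = 175
  break 2: 145 + 30 = 175
  break 3: 125 + 50 = 175
  break 4: 60 + 45 + 25 = 130
Every load is within 175 s, so 4 commercial breaks suffice.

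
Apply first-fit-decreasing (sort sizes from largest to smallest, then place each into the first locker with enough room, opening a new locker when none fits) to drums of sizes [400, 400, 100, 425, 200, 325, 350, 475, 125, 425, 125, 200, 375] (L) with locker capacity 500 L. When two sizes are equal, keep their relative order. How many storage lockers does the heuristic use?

Sorted descending: 475, 425, 425, 400, 400, 375, 350, 325, 200, 200, 125, 125, 100.
  475 → locker 1 (new)  [load 475/500]
  425 → locker 2 (new)  [load 425/500]
  425 → locker 3 (new)  [load 425/500]
  400 → locker 4 (new)  [load 400/500]
  400 → locker 5 (new)  [load 400/500]
  375 → locker 6 (new)  [load 375/500]
  350 → locker 7 (new)  [load 350/500]
  325 → locker 8 (new)  [load 325/500]
  200 → locker 9 (new)  [load 200/500]
  200 → locker 9  [load 400/500]
  125 → locker 6  [load 500/500]
  125 → locker 7  [load 475/500]
  100 → locker 4  [load 500/500]
9 storage lockers opened.

9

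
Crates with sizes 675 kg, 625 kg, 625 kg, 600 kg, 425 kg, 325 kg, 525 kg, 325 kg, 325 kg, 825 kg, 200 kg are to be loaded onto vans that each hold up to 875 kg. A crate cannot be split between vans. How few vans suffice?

8

Total = 825 + 675 + 625 + 625 + 600 + 525 + 425 + 325 + 325 + 325 + 200 = 5475 kg.
Lower bound: ⌈5475/875⌉ = 7 vans.
A packing using 8 vans:
  van 1: 825 = 825
  van 2: 675 + 200 = 875
  van 3: 625 = 625
  van 4: 625 = 625
  van 5: 600 = 600
  van 6: 525 + 325 = 850
  van 7: 425 + 325 = 750
  van 8: 325 = 325
No arrangement into 7 vans stays within capacity, so 8 is optimal.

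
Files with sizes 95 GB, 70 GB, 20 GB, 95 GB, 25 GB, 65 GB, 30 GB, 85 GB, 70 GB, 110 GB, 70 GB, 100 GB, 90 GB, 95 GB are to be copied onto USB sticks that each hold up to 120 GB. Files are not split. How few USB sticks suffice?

Total = 110 + 100 + 95 + 95 + 95 + 90 + 85 + 70 + 70 + 70 + 65 + 30 + 25 + 20 = 1020 GB.
Lower bound: ⌈1020/120⌉ = 9 USB sticks.
Also, 11 files each exceed 60 GB, and no two of those can share a USB stick, so at least 11 USB sticks are needed.
A packing using 11 USB sticks:
  USB stick 1: 110 = 110
  USB stick 2: 100 + 20 = 120
  USB stick 3: 95 + 25 = 120
  USB stick 4: 95 = 95
  USB stick 5: 95 = 95
  USB stick 6: 90 + 30 = 120
  USB stick 7: 85 = 85
  USB stick 8: 70 = 70
  USB stick 9: 70 = 70
  USB stick 10: 70 = 70
  USB stick 11: 65 = 65
This matches the lower bound, so 11 is optimal.

11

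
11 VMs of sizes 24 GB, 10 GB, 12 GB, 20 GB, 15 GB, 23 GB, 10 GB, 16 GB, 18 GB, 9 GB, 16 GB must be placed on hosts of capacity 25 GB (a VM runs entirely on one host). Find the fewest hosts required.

Total = 24 + 23 + 20 + 18 + 16 + 16 + 15 + 12 + 10 + 10 + 9 = 173 GB.
Lower bound: ⌈173/25⌉ = 7 hosts.
A packing using 8 hosts:
  host 1: 24 = 24
  host 2: 23 = 23
  host 3: 20 = 20
  host 4: 18 = 18
  host 5: 16 + 9 = 25
  host 6: 16 = 16
  host 7: 15 + 10 = 25
  host 8: 12 + 10 = 22
No arrangement into 7 hosts stays within capacity, so 8 is optimal.

8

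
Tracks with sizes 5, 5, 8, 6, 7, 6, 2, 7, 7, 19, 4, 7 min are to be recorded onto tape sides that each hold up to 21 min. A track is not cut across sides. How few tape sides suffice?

4

Total = 19 + 8 + 7 + 7 + 7 + 7 + 6 + 6 + 5 + 5 + 4 + 2 = 83 min.
Lower bound: ⌈83/21⌉ = 4 tape sides.
A packing using 4 tape sides:
  side 1: 19 + 2 = 21
  side 2: 8 + 7 + 6 = 21
  side 3: 7 + 7 + 7 = 21
  side 4: 6 + 5 + 5 + 4 = 20
This matches the lower bound, so 4 is optimal.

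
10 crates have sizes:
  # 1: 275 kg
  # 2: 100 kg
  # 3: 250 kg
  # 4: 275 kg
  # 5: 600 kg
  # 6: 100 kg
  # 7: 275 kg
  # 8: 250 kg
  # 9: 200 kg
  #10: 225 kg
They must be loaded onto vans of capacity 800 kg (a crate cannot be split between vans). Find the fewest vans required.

4

Total = 600 + 275 + 275 + 275 + 250 + 250 + 225 + 200 + 100 + 100 = 2550 kg.
Lower bound: ⌈2550/800⌉ = 4 vans.
A packing using 4 vans:
  van 1: 600 + 200 = 800
  van 2: 275 + 275 + 250 = 800
  van 3: 275 + 250 + 225 = 750
  van 4: 100 + 100 = 200
This matches the lower bound, so 4 is optimal.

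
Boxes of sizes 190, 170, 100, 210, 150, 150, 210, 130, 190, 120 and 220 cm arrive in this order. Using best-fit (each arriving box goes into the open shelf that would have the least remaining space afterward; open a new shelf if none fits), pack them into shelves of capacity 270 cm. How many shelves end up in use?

9

  190 → shelf 1 (new)  [load 190/270]
  170 → shelf 2 (new)  [load 170/270]
  100 → shelf 2  [load 270/270]
  210 → shelf 3 (new)  [load 210/270]
  150 → shelf 4 (new)  [load 150/270]
  150 → shelf 5 (new)  [load 150/270]
  210 → shelf 6 (new)  [load 210/270]
  130 → shelf 7 (new)  [load 130/270]
  190 → shelf 8 (new)  [load 190/270]
  120 → shelf 4  [load 270/270]
  220 → shelf 9 (new)  [load 220/270]
9 shelves opened.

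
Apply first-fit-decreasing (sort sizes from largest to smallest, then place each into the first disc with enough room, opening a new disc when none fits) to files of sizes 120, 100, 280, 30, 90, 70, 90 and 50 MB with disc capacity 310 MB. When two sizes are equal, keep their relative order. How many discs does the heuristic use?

3

Sorted descending: 280, 120, 100, 90, 90, 70, 50, 30.
  280 → disc 1 (new)  [load 280/310]
  120 → disc 2 (new)  [load 120/310]
  100 → disc 2  [load 220/310]
  90 → disc 2  [load 310/310]
  90 → disc 3 (new)  [load 90/310]
  70 → disc 3  [load 160/310]
  50 → disc 3  [load 210/310]
  30 → disc 1  [load 310/310]
3 discs opened.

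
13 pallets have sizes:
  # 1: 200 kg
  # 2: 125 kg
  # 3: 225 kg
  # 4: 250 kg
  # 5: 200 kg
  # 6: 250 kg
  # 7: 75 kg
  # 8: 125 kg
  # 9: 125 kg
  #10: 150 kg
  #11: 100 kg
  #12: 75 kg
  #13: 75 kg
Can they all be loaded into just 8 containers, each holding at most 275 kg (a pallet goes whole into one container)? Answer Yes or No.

Yes

A valid assignment using 8 containers:
  container 1: 250 = 250
  container 2: 250 = 250
  container 3: 225 = 225
  container 4: 200 + 75 = 275
  container 5: 200 + 75 = 275
  container 6: 150 + 125 = 275
  container 7: 125 + 125 = 250
  container 8: 100 + 75 = 175
Every load is within 275 kg, so 8 containers suffice.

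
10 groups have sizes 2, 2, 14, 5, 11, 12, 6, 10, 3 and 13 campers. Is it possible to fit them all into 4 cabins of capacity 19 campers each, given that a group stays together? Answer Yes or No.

No

Total = 78 campers; ⌈78/19⌉ = 5.
At least 5 cabins are required, but only 4 are allowed.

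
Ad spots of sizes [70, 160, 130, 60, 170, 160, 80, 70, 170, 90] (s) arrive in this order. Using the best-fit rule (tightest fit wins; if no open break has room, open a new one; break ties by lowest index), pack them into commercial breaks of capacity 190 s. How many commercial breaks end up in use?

7

  70 → break 1 (new)  [load 70/190]
  160 → break 2 (new)  [load 160/190]
  130 → break 3 (new)  [load 130/190]
  60 → break 3  [load 190/190]
  170 → break 4 (new)  [load 170/190]
  160 → break 5 (new)  [load 160/190]
  80 → break 1  [load 150/190]
  70 → break 6 (new)  [load 70/190]
  170 → break 7 (new)  [load 170/190]
  90 → break 6  [load 160/190]
7 commercial breaks opened.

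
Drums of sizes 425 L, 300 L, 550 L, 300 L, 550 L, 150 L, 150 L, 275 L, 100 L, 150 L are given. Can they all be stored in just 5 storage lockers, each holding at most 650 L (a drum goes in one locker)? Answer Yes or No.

A valid assignment using 5 storage lockers:
  locker 1: 550 + 100 = 650
  locker 2: 550 = 550
  locker 3: 425 + 150 = 575
  locker 4: 300 + 300 = 600
  locker 5: 275 + 150 + 150 = 575
Every load is within 650 L, so 5 storage lockers suffice.

Yes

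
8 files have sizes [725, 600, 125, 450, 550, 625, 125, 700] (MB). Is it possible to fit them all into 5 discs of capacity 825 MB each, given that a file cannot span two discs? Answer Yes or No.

No

Total = 3900 MB; ⌈3900/825⌉ = 5.
6 files each exceed half the capacity and cannot share a disc, forcing at least 6 discs.
At least 6 discs are required, but only 5 are allowed.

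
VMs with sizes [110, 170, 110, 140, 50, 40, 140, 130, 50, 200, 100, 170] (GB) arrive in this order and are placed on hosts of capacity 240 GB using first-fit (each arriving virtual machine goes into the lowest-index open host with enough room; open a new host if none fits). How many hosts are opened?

  110 → host 1 (new)  [load 110/240]
  170 → host 2 (new)  [load 170/240]
  110 → host 1  [load 220/240]
  140 → host 3 (new)  [load 140/240]
  50 → host 2  [load 220/240]
  40 → host 3  [load 180/240]
  140 → host 4 (new)  [load 140/240]
  130 → host 5 (new)  [load 130/240]
  50 → host 3  [load 230/240]
  200 → host 6 (new)  [load 200/240]
  100 → host 4  [load 240/240]
  170 → host 7 (new)  [load 170/240]
7 hosts opened.

7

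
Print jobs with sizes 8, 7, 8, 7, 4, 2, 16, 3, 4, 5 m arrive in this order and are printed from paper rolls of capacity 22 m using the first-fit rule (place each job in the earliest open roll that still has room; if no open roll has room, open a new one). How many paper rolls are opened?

  8 → roll 1 (new)  [load 8/22]
  7 → roll 1  [load 15/22]
  8 → roll 2 (new)  [load 8/22]
  7 → roll 1  [load 22/22]
  4 → roll 2  [load 12/22]
  2 → roll 2  [load 14/22]
  16 → roll 3 (new)  [load 16/22]
  3 → roll 2  [load 17/22]
  4 → roll 2  [load 21/22]
  5 → roll 3  [load 21/22]
3 paper rolls opened.

3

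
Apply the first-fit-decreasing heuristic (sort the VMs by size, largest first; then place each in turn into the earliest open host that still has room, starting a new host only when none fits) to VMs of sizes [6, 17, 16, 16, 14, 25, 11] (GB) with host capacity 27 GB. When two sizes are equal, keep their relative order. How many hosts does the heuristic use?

5

Sorted descending: 25, 17, 16, 16, 14, 11, 6.
  25 → host 1 (new)  [load 25/27]
  17 → host 2 (new)  [load 17/27]
  16 → host 3 (new)  [load 16/27]
  16 → host 4 (new)  [load 16/27]
  14 → host 5 (new)  [load 14/27]
  11 → host 3  [load 27/27]
  6 → host 2  [load 23/27]
5 hosts opened.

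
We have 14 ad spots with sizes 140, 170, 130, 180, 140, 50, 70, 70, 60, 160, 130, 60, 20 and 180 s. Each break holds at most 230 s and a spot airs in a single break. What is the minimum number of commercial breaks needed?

8

Total = 180 + 180 + 170 + 160 + 140 + 140 + 130 + 130 + 70 + 70 + 60 + 60 + 50 + 20 = 1560 s.
Lower bound: ⌈1560/230⌉ = 7 commercial breaks.
Also, 8 ad spots each exceed 115 s, and no two of those can share a break, so at least 8 commercial breaks are needed.
A packing using 8 commercial breaks:
  break 1: 180 + 50 = 230
  break 2: 180 + 20 = 200
  break 3: 170 + 60 = 230
  break 4: 160 + 70 = 230
  break 5: 140 + 70 = 210
  break 6: 140 + 60 = 200
  break 7: 130 = 130
  break 8: 130 = 130
This matches the lower bound, so 8 is optimal.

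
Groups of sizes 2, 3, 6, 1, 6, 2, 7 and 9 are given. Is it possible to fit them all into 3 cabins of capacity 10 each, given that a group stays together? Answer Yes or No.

Total = 36; ⌈36/10⌉ = 4.
At least 4 cabins are required, but only 3 are allowed.

No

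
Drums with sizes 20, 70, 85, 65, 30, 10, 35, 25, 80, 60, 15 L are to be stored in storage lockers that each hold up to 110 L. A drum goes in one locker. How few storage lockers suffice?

5

Total = 85 + 80 + 70 + 65 + 60 + 35 + 30 + 25 + 20 + 15 + 10 = 495 L.
Lower bound: ⌈495/110⌉ = 5 storage lockers.
A packing using 5 storage lockers:
  locker 1: 85 + 25 = 110
  locker 2: 80 + 30 = 110
  locker 3: 70 + 35 = 105
  locker 4: 65 + 20 + 15 + 10 = 110
  locker 5: 60 = 60
This matches the lower bound, so 5 is optimal.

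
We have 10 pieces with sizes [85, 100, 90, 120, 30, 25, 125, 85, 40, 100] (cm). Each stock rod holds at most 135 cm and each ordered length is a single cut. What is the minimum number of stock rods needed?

7

Total = 125 + 120 + 100 + 100 + 90 + 85 + 85 + 40 + 30 + 25 = 800 cm.
Lower bound: ⌈800/135⌉ = 6 stock rods.
Also, 7 pieces each exceed 135/2 cm, and no two of those can share a stock rod, so at least 7 stock rods are needed.
A packing using 7 stock rods:
  stock rod 1: 125 = 125
  stock rod 2: 120 = 120
  stock rod 3: 100 + 30 = 130
  stock rod 4: 100 + 25 = 125
  stock rod 5: 90 + 40 = 130
  stock rod 6: 85 = 85
  stock rod 7: 85 = 85
This matches the lower bound, so 7 is optimal.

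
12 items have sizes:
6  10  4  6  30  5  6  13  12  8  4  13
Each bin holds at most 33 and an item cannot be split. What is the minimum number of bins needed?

4

Total = 30 + 13 + 13 + 12 + 10 + 8 + 6 + 6 + 6 + 5 + 4 + 4 = 117.
Lower bound: ⌈117/33⌉ = 4 bins.
A packing using 4 bins:
  bin 1: 30 = 30
  bin 2: 13 + 13 + 6 = 32
  bin 3: 12 + 10 + 8 = 30
  bin 4: 6 + 6 + 5 + 4 + 4 = 25
This matches the lower bound, so 4 is optimal.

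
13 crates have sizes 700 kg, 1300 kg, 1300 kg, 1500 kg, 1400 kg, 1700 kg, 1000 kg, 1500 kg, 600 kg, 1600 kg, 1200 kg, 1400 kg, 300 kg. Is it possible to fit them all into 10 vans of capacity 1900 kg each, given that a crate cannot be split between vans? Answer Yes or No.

Yes

A valid assignment using 10 vans:
  van 1: 1700 = 1700
  van 2: 1600 + 300 = 1900
  van 3: 1500 = 1500
  van 4: 1500 = 1500
  van 5: 1400 = 1400
  van 6: 1400 = 1400
  van 7: 1300 + 600 = 1900
  van 8: 1300 = 1300
  van 9: 1200 + 700 = 1900
  van 10: 1000 = 1000
Every load is within 1900 kg, so 10 vans suffice.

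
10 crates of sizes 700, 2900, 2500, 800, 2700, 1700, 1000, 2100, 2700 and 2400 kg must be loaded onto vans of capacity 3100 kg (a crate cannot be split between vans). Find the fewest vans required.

Total = 2900 + 2700 + 2700 + 2500 + 2400 + 2100 + 1700 + 1000 + 800 + 700 = 19500 kg.
Lower bound: ⌈19500/3100⌉ = 7 vans.
A packing using 7 vans:
  van 1: 2900 = 2900
  van 2: 2700 = 2700
  van 3: 2700 = 2700
  van 4: 2500 = 2500
  van 5: 2400 + 700 = 3100
  van 6: 2100 + 1000 = 3100
  van 7: 1700 + 800 = 2500
This matches the lower bound, so 7 is optimal.

7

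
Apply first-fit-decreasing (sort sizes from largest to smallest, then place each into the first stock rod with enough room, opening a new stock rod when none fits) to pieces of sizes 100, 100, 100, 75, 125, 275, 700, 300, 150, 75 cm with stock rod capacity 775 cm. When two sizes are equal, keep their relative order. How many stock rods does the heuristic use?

Sorted descending: 700, 300, 275, 150, 125, 100, 100, 100, 75, 75.
  700 → stock rod 1 (new)  [load 700/775]
  300 → stock rod 2 (new)  [load 300/775]
  275 → stock rod 2  [load 575/775]
  150 → stock rod 2  [load 725/775]
  125 → stock rod 3 (new)  [load 125/775]
  100 → stock rod 3  [load 225/775]
  100 → stock rod 3  [load 325/775]
  100 → stock rod 3  [load 425/775]
  75 → stock rod 1  [load 775/775]
  75 → stock rod 3  [load 500/775]
3 stock rods opened.

3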